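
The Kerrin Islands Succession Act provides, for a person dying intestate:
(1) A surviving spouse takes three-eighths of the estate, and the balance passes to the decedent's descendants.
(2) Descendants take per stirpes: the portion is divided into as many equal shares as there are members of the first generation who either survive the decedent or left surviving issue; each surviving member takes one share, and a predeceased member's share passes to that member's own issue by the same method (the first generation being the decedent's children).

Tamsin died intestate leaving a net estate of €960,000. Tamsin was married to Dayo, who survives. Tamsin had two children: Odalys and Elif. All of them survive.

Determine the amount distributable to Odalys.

Odalys receives €300,000.

Dayo takes three-eighths of €960,000 = €360,000. The remaining €600,000 passes to the descendants.
The descendants' portion (€600,000) is divided into 2 shares of €300,000: Odalys and Elif each take €300,000.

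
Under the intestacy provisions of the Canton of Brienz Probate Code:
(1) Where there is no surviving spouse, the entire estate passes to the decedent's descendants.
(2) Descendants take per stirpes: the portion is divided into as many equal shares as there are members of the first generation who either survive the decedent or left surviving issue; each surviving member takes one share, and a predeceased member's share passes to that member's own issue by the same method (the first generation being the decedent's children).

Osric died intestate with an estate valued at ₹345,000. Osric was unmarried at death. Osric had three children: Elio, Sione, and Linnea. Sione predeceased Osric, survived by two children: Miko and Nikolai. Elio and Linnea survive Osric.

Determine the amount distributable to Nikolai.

The entire ₹345,000 passes to the descendants.
That amount (₹345,000) is divided into 3 shares of ₹115,000: Elio and Linnea each take ₹115,000; Sione's ₹115,000 share passes to Sione's issue.
Sione's share (₹115,000) is divided into 2 shares of ₹57,500: Miko and Nikolai each take ₹57,500.

Nikolai receives ₹57,500.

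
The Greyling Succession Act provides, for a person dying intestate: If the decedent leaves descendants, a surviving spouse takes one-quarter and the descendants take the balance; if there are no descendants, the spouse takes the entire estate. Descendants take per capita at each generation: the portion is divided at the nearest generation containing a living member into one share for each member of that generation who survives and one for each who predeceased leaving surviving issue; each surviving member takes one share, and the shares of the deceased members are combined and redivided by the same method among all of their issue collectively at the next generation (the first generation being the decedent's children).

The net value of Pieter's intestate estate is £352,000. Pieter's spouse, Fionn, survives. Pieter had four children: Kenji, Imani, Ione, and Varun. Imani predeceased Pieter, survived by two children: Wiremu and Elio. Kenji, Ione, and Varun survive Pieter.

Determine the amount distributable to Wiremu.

Fionn takes one-quarter of £352,000 = £88,000. The remaining £264,000 passes to the descendants.
The descendants' portion (£264,000) is divided at the children's generation into 4 shares of £66,000. Kenji, Ione, and Varun each take £66,000. The remaining share for the deceased Imani (£66,000) is carried to the next generation.
That pool (£66,000) is divided at the grandchildren's generation equally among Wiremu and Elio: £33,000 each.

Wiremu receives £33,000.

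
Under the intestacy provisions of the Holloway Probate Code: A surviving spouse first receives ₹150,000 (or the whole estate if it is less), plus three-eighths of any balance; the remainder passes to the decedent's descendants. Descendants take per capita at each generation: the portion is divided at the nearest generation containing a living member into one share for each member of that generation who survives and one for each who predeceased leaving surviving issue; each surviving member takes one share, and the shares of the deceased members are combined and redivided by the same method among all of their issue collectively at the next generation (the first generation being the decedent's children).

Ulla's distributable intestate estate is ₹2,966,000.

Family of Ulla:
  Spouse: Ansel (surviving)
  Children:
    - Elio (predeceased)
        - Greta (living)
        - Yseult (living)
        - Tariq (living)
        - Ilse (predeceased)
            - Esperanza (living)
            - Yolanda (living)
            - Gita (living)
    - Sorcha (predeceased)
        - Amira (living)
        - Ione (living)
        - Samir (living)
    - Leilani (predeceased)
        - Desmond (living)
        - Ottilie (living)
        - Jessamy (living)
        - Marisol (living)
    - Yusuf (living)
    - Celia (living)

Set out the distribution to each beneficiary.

Ansel: ₹1,206,000; Greta: ₹96,000; Yseult: ₹96,000; Tariq: ₹96,000; Esperanza: ₹32,000; Yolanda: ₹32,000; Gita: ₹32,000; Amira: ₹96,000; Ione: ₹96,000; Samir: ₹96,000; Desmond: ₹96,000; Ottilie: ₹96,000; Jessamy: ₹96,000; Marisol: ₹96,000; Yusuf: ₹352,000; Celia: ₹352,000

Ansel first takes ₹150,000, leaving a balance of ₹2,816,000. Ansel then takes three-eighths of the balance (₹1,056,000), for a total of ₹1,206,000. The remaining ₹1,760,000 passes to the descendants.
The descendants' portion (₹1,760,000) is divided at the children's generation into 5 shares of ₹352,000. Yusuf and Celia each take ₹352,000. The 3 shares of the deceased (Elio, Sorcha, and Leilani) are combined into a pool of ₹1,056,000.
That pool (₹1,056,000) is divided at the grandchildren's generation into 11 shares of ₹96,000. Greta, Yseult, Tariq, Amira, Ione, Samir, Desmond, Ottilie, Jessamy, and Marisol each take ₹96,000. The remaining share for the deceased Ilse (₹96,000) is carried to the next generation.
That pool (₹96,000) is divided at the great-grandchildren's generation equally among Esperanza, Yolanda, and Gita: ₹32,000 each.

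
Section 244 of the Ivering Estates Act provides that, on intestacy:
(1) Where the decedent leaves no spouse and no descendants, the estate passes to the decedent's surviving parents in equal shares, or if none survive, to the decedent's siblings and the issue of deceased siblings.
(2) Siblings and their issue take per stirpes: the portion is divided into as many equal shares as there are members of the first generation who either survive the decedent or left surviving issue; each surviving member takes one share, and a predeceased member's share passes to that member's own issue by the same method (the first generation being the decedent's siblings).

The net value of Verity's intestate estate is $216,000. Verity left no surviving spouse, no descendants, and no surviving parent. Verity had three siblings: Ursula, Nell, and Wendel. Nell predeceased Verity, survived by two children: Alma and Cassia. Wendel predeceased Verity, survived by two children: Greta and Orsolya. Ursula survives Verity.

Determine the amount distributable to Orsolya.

Orsolya receives $36,000.

The entire $216,000 passes to the siblings and their issue.
That amount ($216,000) is divided into 3 shares of $72,000: Ursula takes $72,000; Nell's $72,000 share passes to Nell's issue; Wendel's $72,000 share passes to Wendel's issue.
Nell's share ($72,000) is divided into 2 shares of $36,000: Alma and Cassia each take $36,000.
Wendel's share ($72,000) is divided into 2 shares of $36,000: Greta and Orsolya each take $36,000.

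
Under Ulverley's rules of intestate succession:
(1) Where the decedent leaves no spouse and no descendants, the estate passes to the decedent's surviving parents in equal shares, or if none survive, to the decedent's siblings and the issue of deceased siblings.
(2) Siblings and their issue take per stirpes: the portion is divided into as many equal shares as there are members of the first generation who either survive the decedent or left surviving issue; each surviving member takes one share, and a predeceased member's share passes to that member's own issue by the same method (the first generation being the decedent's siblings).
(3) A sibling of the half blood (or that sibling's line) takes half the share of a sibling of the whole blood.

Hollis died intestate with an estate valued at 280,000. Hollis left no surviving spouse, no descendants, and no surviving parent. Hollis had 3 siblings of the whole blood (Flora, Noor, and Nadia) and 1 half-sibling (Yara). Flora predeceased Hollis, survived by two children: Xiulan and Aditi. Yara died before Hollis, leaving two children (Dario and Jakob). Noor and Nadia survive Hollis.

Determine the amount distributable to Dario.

Dario receives 20,000.

The entire 280,000 passes to the siblings and their issue.
Counting each half-blood sibling's line as half a unit, there are 7/2 units in 280,000, so one unit is 80,000. Whole-blood lines (Flora, Noor, and Nadia) take 80,000 each; half-blood lines (Yara) take 40,000 each.
Flora's share (80,000) is divided into 2 shares of 40,000: Xiulan and Aditi each take 40,000.
Yara's share (40,000) is divided into 2 shares of 20,000: Dario and Jakob each take 20,000.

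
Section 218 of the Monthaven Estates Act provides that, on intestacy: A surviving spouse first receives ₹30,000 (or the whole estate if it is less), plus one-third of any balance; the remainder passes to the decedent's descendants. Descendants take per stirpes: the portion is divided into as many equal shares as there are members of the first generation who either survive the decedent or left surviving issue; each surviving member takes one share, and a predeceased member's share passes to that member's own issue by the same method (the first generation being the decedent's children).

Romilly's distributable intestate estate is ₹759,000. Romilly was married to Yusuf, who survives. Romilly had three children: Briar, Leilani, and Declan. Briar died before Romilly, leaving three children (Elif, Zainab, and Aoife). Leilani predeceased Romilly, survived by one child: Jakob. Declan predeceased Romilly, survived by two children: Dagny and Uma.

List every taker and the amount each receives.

Yusuf first takes ₹30,000, leaving a balance of ₹729,000. Yusuf then takes one-third of the balance (₹243,000), for a total of ₹273,000. The remaining ₹486,000 passes to the descendants.
The descendants' portion (₹486,000) is divided into 3 shares of ₹162,000: Briar's ₹162,000 share passes to Briar's issue; Leilani's ₹162,000 share passes to Leilani's issue; Declan's ₹162,000 share passes to Declan's issue.
Briar's share (₹162,000) is divided into 3 shares of ₹54,000: Elif, Zainab, and Aoife each take ₹54,000.
Leilani's share (₹162,000) passes entirely to Jakob.
Declan's share (₹162,000) is divided into 2 shares of ₹81,000: Dagny and Uma each take ₹81,000.

Yusuf: ₹273,000; Elif: ₹54,000; Zainab: ₹54,000; Aoife: ₹54,000; Jakob: ₹162,000; Dagny: ₹81,000; Uma: ₹81,000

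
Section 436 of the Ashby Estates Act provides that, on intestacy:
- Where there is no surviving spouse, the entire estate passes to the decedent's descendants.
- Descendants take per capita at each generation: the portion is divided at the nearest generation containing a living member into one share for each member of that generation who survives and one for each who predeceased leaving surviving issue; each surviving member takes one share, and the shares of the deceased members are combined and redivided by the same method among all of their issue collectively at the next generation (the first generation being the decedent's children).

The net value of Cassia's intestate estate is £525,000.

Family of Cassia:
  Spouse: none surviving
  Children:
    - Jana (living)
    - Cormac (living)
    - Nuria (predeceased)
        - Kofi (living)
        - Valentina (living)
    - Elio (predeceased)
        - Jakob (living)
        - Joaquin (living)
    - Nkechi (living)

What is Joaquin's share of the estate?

The entire £525,000 passes to the descendants.
That amount (£525,000) is divided at the children's generation into 5 shares of £105,000. Jana, Cormac, and Nkechi each take £105,000. The 2 shares of the deceased (Nuria and Elio) are combined into a pool of £210,000.
That pool (£210,000) is divided at the grandchildren's generation equally among Kofi, Valentina, Jakob, and Joaquin: £52,500 each.

Joaquin receives £52,500.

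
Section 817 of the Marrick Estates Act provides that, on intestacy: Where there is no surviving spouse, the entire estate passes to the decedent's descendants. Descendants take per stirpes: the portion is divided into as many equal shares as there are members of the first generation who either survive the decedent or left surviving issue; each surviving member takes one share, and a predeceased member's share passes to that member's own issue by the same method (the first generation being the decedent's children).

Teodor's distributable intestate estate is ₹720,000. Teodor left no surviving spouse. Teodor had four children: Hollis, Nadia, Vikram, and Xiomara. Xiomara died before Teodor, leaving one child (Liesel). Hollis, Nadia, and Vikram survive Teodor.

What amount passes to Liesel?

The entire ₹720,000 passes to the descendants.
That amount (₹720,000) is divided into 4 shares of ₹180,000: Hollis, Nadia, and Vikram each take ₹180,000; Xiomara's ₹180,000 share passes to Xiomara's issue.
Xiomara's share (₹180,000) passes entirely to Liesel.

Liesel receives ₹180,000.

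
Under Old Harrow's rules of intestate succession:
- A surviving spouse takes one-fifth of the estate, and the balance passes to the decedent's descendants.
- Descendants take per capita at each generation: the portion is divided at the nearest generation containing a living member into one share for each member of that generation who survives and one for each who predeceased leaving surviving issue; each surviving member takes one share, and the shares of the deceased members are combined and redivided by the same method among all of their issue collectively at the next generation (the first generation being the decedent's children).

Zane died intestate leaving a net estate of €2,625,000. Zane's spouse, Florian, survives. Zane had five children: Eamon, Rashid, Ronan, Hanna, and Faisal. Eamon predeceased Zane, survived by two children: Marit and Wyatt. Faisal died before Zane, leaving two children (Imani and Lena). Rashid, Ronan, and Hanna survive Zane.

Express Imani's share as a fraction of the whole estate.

Imani receives 2/25 of the estate.

Florian takes one-fifth of €2,625,000 = €525,000. The remaining €2,100,000 passes to the descendants.
The descendants' portion (€2,100,000) is divided at the children's generation into 5 shares of €420,000. Rashid, Ronan, and Hanna each take €420,000. The 2 shares of the deceased (Eamon and Faisal) are combined into a pool of €840,000.
That pool (€840,000) is divided at the grandchildren's generation equally among Marit, Wyatt, Imani, and Lena: €210,000 each.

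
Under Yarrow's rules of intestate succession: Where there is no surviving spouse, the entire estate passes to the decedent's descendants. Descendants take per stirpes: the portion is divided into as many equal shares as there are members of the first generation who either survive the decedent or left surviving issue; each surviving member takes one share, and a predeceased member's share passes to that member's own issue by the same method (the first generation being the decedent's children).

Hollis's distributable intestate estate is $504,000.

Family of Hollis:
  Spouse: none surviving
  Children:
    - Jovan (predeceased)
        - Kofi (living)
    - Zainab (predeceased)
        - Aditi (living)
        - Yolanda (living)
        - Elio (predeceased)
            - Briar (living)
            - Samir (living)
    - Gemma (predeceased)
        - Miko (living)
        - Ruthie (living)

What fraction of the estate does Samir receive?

The entire $504,000 passes to the descendants.
That amount ($504,000) is divided into 3 shares of $168,000: Jovan's $168,000 share passes to Jovan's issue; Zainab's $168,000 share passes to Zainab's issue; Gemma's $168,000 share passes to Gemma's issue.
Jovan's share ($168,000) passes entirely to Kofi.
Zainab's share ($168,000) is divided into 3 shares of $56,000: Aditi and Yolanda each take $56,000; Elio's $56,000 share passes to Elio's issue.
Elio's share ($56,000) is divided into 2 shares of $28,000: Briar and Samir each take $28,000.
Gemma's share ($168,000) is divided into 2 shares of $84,000: Miko and Ruthie each take $84,000.

Samir receives 1/18 of the estate.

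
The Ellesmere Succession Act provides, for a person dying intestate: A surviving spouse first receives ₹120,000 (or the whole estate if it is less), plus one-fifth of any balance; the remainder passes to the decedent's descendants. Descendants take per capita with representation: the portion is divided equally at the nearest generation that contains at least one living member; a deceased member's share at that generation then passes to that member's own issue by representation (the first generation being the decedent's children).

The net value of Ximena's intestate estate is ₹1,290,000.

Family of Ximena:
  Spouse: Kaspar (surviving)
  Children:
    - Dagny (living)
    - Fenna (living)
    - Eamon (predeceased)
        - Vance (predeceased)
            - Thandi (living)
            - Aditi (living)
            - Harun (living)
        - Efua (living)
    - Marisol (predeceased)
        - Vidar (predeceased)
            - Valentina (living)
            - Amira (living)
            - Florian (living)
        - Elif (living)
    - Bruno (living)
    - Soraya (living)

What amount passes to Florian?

Florian receives ₹26,000.

Kaspar first takes ₹120,000, leaving a balance of ₹1,170,000. Kaspar then takes one-fifth of the balance (₹234,000), for a total of ₹354,000. The remaining ₹936,000 passes to the descendants.
The descendants' portion (₹936,000) is divided into 6 shares of ₹156,000: Dagny, Fenna, Bruno, and Soraya each take ₹156,000; Eamon's ₹156,000 share passes to Eamon's issue; Marisol's ₹156,000 share passes to Marisol's issue.
Eamon's share (₹156,000) is divided into 2 shares of ₹78,000: Efua takes ₹78,000; Vance's ₹78,000 share passes to Vance's issue.
Vance's share (₹78,000) is divided into 3 shares of ₹26,000: Thandi, Aditi, and Harun each take ₹26,000.
Marisol's share (₹156,000) is divided into 2 shares of ₹78,000: Elif takes ₹78,000; Vidar's ₹78,000 share passes to Vidar's issue.
Vidar's share (₹78,000) is divided into 3 shares of ₹26,000: Valentina, Amira, and Florian each take ₹26,000.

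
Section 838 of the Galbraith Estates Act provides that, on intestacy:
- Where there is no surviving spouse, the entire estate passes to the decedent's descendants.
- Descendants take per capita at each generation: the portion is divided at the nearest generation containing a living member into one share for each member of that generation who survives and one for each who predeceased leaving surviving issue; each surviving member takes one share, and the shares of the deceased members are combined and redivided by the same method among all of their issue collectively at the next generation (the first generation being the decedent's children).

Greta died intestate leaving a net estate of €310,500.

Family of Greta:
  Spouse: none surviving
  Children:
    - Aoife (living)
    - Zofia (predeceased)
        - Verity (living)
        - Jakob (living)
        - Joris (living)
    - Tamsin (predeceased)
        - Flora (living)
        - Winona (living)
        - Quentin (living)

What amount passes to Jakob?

Jakob receives €34,500.

The entire €310,500 passes to the descendants.
That amount (€310,500) is divided at the children's generation into 3 shares of €103,500. Aoife takes €103,500. The 2 shares of the deceased (Zofia and Tamsin) are combined into a pool of €207,000.
That pool (€207,000) is divided at the grandchildren's generation equally among Verity, Jakob, Joris, Flora, Winona, and Quentin: €34,500 each.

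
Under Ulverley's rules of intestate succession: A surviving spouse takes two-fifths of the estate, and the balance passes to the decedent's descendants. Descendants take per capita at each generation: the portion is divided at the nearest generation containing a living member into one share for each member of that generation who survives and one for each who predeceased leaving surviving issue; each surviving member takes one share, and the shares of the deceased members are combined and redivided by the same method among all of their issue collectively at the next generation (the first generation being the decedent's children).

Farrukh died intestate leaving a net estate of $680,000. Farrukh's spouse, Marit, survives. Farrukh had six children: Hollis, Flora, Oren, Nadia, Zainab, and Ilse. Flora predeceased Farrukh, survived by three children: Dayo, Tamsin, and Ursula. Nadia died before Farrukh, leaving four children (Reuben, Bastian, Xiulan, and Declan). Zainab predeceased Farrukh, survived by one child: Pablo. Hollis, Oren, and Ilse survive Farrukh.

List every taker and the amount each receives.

Marit takes two-fifths of $680,000 = $272,000. The remaining $408,000 passes to the descendants.
The descendants' portion ($408,000) is divided at the children's generation into 6 shares of $68,000. Hollis, Oren, and Ilse each take $68,000. The 3 shares of the deceased (Flora, Nadia, and Zainab) are combined into a pool of $204,000.
That pool ($204,000) is divided at the grandchildren's generation equally among Dayo, Tamsin, Ursula, Reuben, Bastian, Xiulan, Declan, and Pablo: $25,500 each.

Marit: $272,000; Hollis: $68,000; Dayo: $25,500; Tamsin: $25,500; Ursula: $25,500; Oren: $68,000; Reuben: $25,500; Bastian: $25,500; Xiulan: $25,500; Declan: $25,500; Pablo: $25,500; Ilse: $68,000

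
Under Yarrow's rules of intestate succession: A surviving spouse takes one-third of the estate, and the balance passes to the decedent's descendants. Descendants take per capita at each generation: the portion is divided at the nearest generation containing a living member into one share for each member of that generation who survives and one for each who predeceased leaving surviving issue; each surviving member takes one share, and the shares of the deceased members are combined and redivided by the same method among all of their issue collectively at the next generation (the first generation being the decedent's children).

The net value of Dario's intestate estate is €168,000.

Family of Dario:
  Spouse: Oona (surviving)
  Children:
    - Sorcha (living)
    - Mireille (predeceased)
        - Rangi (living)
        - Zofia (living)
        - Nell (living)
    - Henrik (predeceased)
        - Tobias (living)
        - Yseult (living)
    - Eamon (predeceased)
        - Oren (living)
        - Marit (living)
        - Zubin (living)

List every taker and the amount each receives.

Oona takes one-third of €168,000 = €56,000. The remaining €112,000 passes to the descendants.
The descendants' portion (€112,000) is divided at the children's generation into 4 shares of €28,000. Sorcha takes €28,000. The 3 shares of the deceased (Mireille, Henrik, and Eamon) are combined into a pool of €84,000.
That pool (€84,000) is divided at the grandchildren's generation equally among Rangi, Zofia, Nell, Tobias, Yseult, Oren, Marit, and Zubin: €10,500 each.

Oona: €56,000; Sorcha: €28,000; Rangi: €10,500; Zofia: €10,500; Nell: €10,500; Tobias: €10,500; Yseult: €10,500; Oren: €10,500; Marit: €10,500; Zubin: €10,500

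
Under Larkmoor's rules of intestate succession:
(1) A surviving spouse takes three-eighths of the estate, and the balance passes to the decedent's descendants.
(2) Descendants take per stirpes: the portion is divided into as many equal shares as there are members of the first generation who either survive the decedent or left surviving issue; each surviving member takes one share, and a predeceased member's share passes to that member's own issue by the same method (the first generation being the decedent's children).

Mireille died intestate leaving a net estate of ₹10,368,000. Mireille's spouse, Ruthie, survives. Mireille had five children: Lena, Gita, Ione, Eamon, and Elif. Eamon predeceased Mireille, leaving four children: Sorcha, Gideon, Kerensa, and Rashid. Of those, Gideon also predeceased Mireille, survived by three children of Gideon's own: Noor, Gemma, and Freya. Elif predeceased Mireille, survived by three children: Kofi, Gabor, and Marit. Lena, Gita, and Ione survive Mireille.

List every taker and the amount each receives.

Ruthie takes three-eighths of ₹10,368,000 = ₹3,888,000. The remaining ₹6,480,000 passes to the descendants.
The descendants' portion (₹6,480,000) is divided into 5 shares of ₹1,296,000: Lena, Gita, and Ione each take ₹1,296,000; Eamon's ₹1,296,000 share passes to Eamon's issue; Elif's ₹1,296,000 share passes to Elif's issue.
Eamon's share (₹1,296,000) is divided into 4 shares of ₹324,000: Sorcha, Kerensa, and Rashid each take ₹324,000; Gideon's ₹324,000 share passes to Gideon's issue.
Gideon's share (₹324,000) is divided into 3 shares of ₹108,000: Noor, Gemma, and Freya each take ₹108,000.
Elif's share (₹1,296,000) is divided into 3 shares of ₹432,000: Kofi, Gabor, and Marit each take ₹432,000.

Ruthie: ₹3,888,000; Lena: ₹1,296,000; Gita: ₹1,296,000; Ione: ₹1,296,000; Sorcha: ₹324,000; Noor: ₹108,000; Gemma: ₹108,000; Freya: ₹108,000; Kerensa: ₹324,000; Rashid: ₹324,000; Kofi: ₹432,000; Gabor: ₹432,000; Marit: ₹432,000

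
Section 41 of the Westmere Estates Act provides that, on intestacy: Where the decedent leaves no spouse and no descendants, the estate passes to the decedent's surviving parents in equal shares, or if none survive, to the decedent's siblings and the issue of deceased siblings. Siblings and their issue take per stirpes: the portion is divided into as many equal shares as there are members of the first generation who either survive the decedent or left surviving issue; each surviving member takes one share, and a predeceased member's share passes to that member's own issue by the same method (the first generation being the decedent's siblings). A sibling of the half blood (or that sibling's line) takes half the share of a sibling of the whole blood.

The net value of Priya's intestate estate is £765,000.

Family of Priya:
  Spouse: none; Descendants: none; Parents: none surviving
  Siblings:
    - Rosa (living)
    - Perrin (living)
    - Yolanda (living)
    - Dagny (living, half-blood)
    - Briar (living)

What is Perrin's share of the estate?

The entire £765,000 passes to the siblings and their issue.
Counting each half-blood sibling's line as half a unit, there are 9/2 units in £765,000, so one unit is £170,000. Whole-blood lines (Rosa, Perrin, Yolanda, and Briar) take £170,000 each; half-blood lines (Dagny) take £85,000 each.

Perrin receives £170,000.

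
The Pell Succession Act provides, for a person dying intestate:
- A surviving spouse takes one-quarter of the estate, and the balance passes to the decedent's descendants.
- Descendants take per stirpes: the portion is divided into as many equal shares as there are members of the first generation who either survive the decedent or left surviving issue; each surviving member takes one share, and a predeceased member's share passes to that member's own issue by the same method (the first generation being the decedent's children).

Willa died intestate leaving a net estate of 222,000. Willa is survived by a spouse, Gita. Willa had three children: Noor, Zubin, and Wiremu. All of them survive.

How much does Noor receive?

Gita takes one-quarter of 222,000 = 55,500. The remaining 166,500 passes to the descendants.
The descendants' portion (166,500) is divided into 3 shares of 55,500: Noor, Zubin, and Wiremu each take 55,500.

Noor receives 55,500.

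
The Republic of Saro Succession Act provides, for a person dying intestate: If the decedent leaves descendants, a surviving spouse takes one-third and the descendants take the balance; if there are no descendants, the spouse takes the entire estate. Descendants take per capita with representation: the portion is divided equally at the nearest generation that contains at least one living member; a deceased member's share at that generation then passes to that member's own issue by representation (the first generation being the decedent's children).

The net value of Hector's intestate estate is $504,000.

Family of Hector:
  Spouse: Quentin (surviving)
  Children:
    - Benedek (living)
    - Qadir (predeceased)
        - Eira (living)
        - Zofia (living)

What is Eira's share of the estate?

Eira receives $84,000.

Quentin takes one-third of $504,000 = $168,000. The remaining $336,000 passes to the descendants.
The descendants' portion ($336,000) is divided into 2 shares of $168,000: Benedek takes $168,000; Qadir's $168,000 share passes to Qadir's issue.
Qadir's share ($168,000) is divided into 2 shares of $84,000: Eira and Zofia each take $84,000.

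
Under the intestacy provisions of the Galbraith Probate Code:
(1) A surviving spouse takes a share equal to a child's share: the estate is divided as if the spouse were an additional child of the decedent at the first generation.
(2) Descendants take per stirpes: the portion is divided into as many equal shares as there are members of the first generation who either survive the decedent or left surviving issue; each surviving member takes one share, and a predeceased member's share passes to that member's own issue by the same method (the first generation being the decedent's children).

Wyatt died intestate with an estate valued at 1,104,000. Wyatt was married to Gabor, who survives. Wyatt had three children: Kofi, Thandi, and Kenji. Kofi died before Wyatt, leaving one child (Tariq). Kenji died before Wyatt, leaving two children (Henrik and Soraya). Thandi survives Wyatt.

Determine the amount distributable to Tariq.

Tariq receives 276,000.

The spouse counts as an additional share at the children's level, so there are 4 primary shares of 276,000. Gabor takes one such share (276,000).
The children's combined portion (828,000) is divided into 3 shares of 276,000: Thandi takes 276,000; Kofi's 276,000 share passes to Kofi's issue; Kenji's 276,000 share passes to Kenji's issue.
Kofi's share (276,000) passes entirely to Tariq.
Kenji's share (276,000) is divided into 2 shares of 138,000: Henrik and Soraya each take 138,000.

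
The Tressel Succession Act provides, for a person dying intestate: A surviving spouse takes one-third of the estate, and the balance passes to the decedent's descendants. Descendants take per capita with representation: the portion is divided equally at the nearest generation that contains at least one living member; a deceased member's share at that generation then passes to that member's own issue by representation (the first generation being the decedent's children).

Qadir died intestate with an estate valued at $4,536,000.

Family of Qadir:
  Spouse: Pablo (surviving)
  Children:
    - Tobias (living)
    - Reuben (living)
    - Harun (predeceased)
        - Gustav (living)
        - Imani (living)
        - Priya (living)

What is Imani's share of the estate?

Pablo takes one-third of $4,536,000 = $1,512,000. The remaining $3,024,000 passes to the descendants.
The descendants' portion ($3,024,000) is divided into 3 shares of $1,008,000: Tobias and Reuben each take $1,008,000; Harun's $1,008,000 share passes to Harun's issue.
Harun's share ($1,008,000) is divided into 3 shares of $336,000: Gustav, Imani, and Priya each take $336,000.

Imani receives $336,000.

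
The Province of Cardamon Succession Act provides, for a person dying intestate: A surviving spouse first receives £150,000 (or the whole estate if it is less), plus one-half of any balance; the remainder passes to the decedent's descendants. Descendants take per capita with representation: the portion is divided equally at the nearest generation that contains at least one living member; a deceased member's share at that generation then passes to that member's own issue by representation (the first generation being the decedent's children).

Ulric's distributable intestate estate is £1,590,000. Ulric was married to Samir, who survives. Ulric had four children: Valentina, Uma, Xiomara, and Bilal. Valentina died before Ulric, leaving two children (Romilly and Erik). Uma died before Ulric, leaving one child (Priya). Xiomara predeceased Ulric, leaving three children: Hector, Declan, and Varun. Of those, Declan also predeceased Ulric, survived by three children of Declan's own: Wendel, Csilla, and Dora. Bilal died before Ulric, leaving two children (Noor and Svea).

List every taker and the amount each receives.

Samir: £870,000; Romilly: £90,000; Erik: £90,000; Priya: £90,000; Hector: £90,000; Wendel: £30,000; Csilla: £30,000; Dora: £30,000; Varun: £90,000; Noor: £90,000; Svea: £90,000

Samir first takes £150,000, leaving a balance of £1,440,000. Samir then takes one-half of the balance (£720,000), for a total of £870,000. The remaining £720,000 passes to the descendants.
No child survives, so the initial division is made at the grandchildren's generation.
The descendants' portion (£720,000) is divided into 8 shares of £90,000: Romilly, Erik, Priya, Hector, Varun, Noor, and Svea each take £90,000; Declan's £90,000 share passes to Declan's issue.
Declan's share (£90,000) is divided into 3 shares of £30,000: Wendel, Csilla, and Dora each take £30,000.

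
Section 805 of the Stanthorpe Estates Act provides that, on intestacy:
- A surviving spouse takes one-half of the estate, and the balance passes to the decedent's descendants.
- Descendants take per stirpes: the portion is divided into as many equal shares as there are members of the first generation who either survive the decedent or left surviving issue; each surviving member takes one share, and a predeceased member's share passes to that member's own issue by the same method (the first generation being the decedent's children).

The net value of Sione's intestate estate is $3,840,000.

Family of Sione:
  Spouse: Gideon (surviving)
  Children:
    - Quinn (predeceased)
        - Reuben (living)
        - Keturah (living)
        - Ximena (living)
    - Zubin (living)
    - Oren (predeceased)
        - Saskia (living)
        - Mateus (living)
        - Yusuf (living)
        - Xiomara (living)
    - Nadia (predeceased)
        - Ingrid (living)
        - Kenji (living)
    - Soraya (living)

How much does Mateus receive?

Gideon takes one-half of $3,840,000 = $1,920,000. The remaining $1,920,000 passes to the descendants.
The descendants' portion ($1,920,000) is divided into 5 shares of $384,000: Zubin and Soraya each take $384,000; Quinn's $384,000 share passes to Quinn's issue; Oren's $384,000 share passes to Oren's issue; Nadia's $384,000 share passes to Nadia's issue.
Quinn's share ($384,000) is divided into 3 shares of $128,000: Reuben, Keturah, and Ximena each take $128,000.
Oren's share ($384,000) is divided into 4 shares of $96,000: Saskia, Mateus, Yusuf, and Xiomara each take $96,000.
Nadia's share ($384,000) is divided into 2 shares of $192,000: Ingrid and Kenji each take $192,000.

Mateus receives $96,000.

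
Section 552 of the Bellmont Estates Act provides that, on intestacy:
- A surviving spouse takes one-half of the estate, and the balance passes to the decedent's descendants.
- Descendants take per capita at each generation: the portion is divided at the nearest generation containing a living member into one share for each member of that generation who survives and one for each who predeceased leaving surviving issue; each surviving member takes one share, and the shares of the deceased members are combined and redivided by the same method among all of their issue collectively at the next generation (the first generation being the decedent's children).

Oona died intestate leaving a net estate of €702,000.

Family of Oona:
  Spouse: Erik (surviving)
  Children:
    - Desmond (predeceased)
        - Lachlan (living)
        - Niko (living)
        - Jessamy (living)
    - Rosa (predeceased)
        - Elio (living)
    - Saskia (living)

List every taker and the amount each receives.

Erik takes one-half of €702,000 = €351,000. The remaining €351,000 passes to the descendants.
The descendants' portion (€351,000) is divided at the children's generation into 3 shares of €117,000. Saskia takes €117,000. The 2 shares of the deceased (Desmond and Rosa) are combined into a pool of €234,000.
That pool (€234,000) is divided at the grandchildren's generation equally among Lachlan, Niko, Jessamy, and Elio: €58,500 each.

Erik: €351,000; Lachlan: €58,500; Niko: €58,500; Jessamy: €58,500; Elio: €58,500; Saskia: €117,000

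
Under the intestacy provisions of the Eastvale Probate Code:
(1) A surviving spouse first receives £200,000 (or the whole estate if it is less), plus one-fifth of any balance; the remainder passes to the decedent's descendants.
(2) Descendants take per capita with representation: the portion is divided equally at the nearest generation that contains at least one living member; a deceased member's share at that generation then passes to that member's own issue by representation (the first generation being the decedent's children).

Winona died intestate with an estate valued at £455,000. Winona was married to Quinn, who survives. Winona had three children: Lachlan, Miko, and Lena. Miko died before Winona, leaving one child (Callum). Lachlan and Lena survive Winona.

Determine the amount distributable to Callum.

Callum receives £68,000.

Quinn first takes £200,000, leaving a balance of £255,000. Quinn then takes one-fifth of the balance (£51,000), for a total of £251,000. The remaining £204,000 passes to the descendants.
The descendants' portion (£204,000) is divided into 3 shares of £68,000: Lachlan and Lena each take £68,000; Miko's £68,000 share passes to Miko's issue.
Miko's share (£68,000) passes entirely to Callum.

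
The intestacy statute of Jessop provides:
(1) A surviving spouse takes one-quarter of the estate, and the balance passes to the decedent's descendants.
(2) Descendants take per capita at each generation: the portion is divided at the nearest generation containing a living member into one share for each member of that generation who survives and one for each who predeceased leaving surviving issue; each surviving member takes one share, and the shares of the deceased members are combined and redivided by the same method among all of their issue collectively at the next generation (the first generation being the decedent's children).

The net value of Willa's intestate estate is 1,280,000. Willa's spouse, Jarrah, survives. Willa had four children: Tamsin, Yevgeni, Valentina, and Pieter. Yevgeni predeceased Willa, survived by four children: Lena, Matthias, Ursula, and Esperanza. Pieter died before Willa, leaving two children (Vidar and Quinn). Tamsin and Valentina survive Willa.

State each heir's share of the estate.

Jarrah takes one-quarter of 1,280,000 = 320,000. The remaining 960,000 passes to the descendants.
The descendants' portion (960,000) is divided at the children's generation into 4 shares of 240,000. Tamsin and Valentina each take 240,000. The 2 shares of the deceased (Yevgeni and Pieter) are combined into a pool of 480,000.
That pool (480,000) is divided at the grandchildren's generation equally among Lena, Matthias, Ursula, Esperanza, Vidar, and Quinn: 80,000 each.

Jarrah: 320,000; Tamsin: 240,000; Lena: 80,000; Matthias: 80,000; Ursula: 80,000; Esperanza: 80,000; Valentina: 240,000; Vidar: 80,000; Quinn: 80,000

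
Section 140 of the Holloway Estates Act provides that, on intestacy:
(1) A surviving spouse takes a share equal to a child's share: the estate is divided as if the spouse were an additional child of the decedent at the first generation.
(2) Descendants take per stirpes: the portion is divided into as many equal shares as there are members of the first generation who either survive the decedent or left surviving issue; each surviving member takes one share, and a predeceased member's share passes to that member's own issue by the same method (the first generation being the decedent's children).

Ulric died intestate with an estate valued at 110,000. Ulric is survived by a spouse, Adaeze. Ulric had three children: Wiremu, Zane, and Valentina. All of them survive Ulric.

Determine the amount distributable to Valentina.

The spouse counts as an additional share at the children's level, so there are 4 primary shares of 27,500. Adaeze takes one such share (27,500).
The children's combined portion (82,500) is divided into 3 shares of 27,500: Wiremu, Zane, and Valentina each take 27,500.

Valentina receives 27,500.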